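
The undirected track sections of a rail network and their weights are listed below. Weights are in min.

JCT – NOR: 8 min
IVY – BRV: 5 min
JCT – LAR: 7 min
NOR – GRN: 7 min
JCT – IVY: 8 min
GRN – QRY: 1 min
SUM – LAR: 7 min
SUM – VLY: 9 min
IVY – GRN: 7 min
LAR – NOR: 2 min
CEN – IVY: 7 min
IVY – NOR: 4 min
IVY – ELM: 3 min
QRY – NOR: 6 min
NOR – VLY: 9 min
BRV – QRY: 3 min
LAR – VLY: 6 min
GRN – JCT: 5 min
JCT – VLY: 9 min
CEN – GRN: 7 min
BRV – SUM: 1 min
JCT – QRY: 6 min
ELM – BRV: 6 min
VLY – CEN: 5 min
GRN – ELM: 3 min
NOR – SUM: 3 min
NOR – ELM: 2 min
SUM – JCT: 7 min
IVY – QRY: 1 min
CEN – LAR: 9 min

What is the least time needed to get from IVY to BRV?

Candidate routes:
IVY–BRV: 5 = 5
IVY–QRY–BRV: 1+3 = 4
Cheapest is IVY–QRY–BRV at 4 min.

4 min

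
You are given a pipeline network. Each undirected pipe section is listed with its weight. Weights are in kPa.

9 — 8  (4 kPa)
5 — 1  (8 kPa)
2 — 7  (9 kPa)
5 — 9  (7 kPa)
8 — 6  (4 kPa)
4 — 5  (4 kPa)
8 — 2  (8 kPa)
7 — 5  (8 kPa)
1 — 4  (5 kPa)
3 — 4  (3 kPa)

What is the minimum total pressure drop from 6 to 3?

Candidate routes:
6–8–2–7–5–1–4–3: 4+8+9+8+8+5+3 = 45
6–8–9–5–4–3: 4+4+7+4+3 = 22
6–8–9–5–1–4–3: 4+4+7+8+5+3 = 31
6–8–2–7–5–4–3: 4+8+9+8+4+3 = 36
Cheapest is 6–8–9–5–4–3 at 22 kPa.

22 kPa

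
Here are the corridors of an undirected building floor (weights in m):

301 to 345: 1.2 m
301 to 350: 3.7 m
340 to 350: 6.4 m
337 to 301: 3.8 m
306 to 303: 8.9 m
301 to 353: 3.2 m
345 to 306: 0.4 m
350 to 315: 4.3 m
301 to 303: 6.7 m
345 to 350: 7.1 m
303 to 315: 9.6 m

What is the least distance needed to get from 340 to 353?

Enumerating some paths:
340–350–345–301–353: 6.4+7.1+1.2+3.2 = 17.9
340–350–315–303–301–353: 6.4+4.3+9.6+6.7+3.2 = 30.2
340–350–301–353: 6.4+3.7+3.2 = 13.3
The minimum is 13.3 m via 340–350–301–353.

13.3 m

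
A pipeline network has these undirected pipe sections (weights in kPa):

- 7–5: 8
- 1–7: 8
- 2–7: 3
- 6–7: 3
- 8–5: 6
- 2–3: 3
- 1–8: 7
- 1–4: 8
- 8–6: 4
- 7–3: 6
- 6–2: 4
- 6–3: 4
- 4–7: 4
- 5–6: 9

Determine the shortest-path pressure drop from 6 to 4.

7 kPa

Settle nodes by increasing distance from 6:
6: 0
7: 3  (via 6)
2: 4  (via 6)
3: 4  (via 6)
8: 4  (via 6)
4: 7  (via 7)
Shortest route: 6 → 7 → 4 = 7 kPa.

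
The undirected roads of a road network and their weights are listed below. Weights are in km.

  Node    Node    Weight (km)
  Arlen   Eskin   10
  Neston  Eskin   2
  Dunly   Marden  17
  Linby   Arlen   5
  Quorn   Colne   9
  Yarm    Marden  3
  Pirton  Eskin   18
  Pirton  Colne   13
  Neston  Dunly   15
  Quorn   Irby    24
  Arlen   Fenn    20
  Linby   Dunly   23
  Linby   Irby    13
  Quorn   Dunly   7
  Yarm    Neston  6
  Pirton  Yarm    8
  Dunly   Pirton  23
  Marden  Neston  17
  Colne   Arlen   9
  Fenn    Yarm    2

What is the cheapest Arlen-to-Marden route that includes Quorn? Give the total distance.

Best Arlen to Quorn: Arlen → Colne → Quorn costing 18
Best Quorn to Marden: Quorn → Dunly → Marden costing 24
Total via Quorn: 18 + 24 = 42 km.

42 km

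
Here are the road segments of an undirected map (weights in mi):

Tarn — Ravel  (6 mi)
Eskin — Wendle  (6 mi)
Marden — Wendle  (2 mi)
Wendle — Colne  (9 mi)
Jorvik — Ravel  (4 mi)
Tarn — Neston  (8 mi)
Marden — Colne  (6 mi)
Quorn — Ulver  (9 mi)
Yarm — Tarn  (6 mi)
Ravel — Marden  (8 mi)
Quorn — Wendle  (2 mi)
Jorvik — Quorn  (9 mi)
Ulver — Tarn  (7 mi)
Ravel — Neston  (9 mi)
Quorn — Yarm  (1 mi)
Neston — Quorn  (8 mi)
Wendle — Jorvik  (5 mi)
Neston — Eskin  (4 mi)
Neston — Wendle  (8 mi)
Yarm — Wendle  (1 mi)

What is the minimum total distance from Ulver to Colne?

19 mi

Compare a few routes:
Ulver–Quorn–Wendle–Colne: 9+2+9 = 20
Ulver–Quorn–Yarm–Wendle–Colne: 9+1+1+9 = 20
Ulver–Quorn–Wendle–Marden–Colne: 9+2+2+6 = 19
Ulver–Tarn–Yarm–Wendle–Marden–Colne: 7+6+1+2+6 = 22
The minimum is 19 mi via Ulver–Quorn–Wendle–Marden–Colne.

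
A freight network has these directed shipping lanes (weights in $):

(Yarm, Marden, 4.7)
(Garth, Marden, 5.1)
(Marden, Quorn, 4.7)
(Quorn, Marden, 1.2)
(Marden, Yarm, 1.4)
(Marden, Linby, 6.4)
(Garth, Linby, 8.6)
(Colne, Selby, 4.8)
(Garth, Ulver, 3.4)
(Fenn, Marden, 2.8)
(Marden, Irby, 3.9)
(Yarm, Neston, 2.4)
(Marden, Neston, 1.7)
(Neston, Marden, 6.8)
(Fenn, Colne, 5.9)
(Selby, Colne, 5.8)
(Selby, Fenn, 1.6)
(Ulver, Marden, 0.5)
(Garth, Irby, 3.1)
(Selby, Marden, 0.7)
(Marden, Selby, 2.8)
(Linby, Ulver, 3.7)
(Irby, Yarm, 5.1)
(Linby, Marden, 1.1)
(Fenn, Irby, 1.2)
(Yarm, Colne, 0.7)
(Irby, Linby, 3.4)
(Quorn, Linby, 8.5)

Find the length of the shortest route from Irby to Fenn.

Settle nodes by increasing distance from Irby:
Irby: 0
Linby: 3.4  (via Irby)
Marden: 4.5  (via Linby)
Yarm: 5.1  (via Irby)
Colne: 5.8  (via Yarm)
Neston: 6.2  (via Marden)
Ulver: 7.1  (via Linby)
Selby: 7.3  (via Marden)
Fenn: 8.9  (via Selby)
Shortest route: Irby–Linby–Marden–Selby–Fenn = $8.9.

$8.9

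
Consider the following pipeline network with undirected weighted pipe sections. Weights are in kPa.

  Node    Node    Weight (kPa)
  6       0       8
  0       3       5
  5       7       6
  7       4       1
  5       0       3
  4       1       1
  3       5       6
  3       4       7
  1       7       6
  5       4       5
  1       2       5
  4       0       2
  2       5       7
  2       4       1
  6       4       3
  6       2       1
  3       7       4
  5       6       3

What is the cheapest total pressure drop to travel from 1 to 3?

Compare a few routes:
1–4–0–3: 1+2+5 = 8
1–4–3: 1+7 = 8
1–4–7–3: 1+1+4 = 6
Cheapest is 1–4–7–3 at 6 kPa.

6 kPa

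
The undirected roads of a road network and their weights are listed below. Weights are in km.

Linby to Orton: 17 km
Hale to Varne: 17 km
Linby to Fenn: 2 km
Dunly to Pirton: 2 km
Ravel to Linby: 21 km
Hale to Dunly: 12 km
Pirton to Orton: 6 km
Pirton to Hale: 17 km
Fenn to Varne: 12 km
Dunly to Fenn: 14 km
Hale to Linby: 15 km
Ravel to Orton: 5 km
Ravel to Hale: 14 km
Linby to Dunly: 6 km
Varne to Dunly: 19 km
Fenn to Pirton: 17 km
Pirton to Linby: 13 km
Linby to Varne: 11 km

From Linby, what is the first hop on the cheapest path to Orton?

Dunly

Candidate routes:
Linby–Pirton–Orton: 13+6 = 19
Linby–Dunly–Pirton–Orton: 6+2+6 = 14
Linby–Orton: 17 = 17
Cheapest is Linby–Dunly–Pirton–Orton at 14 km.
So from Linby the first move is to Dunly.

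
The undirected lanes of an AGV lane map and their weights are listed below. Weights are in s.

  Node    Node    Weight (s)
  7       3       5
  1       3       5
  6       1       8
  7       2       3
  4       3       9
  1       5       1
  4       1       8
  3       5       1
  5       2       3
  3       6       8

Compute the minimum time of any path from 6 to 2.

12 s

Settle nodes by increasing distance from 6:
6: 0
1: 8  (via 6)
3: 8  (via 6)
5: 9  (via 1)
2: 12  (via 5)
Shortest route: 6–1–5–2 = 12 s.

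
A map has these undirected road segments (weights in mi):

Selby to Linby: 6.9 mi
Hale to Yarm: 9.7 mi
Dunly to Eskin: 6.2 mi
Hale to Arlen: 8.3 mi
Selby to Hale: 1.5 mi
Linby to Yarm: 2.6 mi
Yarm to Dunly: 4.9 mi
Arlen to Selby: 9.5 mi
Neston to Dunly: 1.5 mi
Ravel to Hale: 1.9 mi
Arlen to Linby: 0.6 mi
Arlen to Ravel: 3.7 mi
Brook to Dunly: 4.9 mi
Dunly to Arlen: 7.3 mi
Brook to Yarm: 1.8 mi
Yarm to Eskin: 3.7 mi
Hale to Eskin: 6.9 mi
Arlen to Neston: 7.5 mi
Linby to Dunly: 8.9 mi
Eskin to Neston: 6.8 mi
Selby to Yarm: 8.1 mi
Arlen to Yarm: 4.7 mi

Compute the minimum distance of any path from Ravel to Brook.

Enumerating some paths:
Ravel - Hale - Selby - Yarm - Brook: 1.9+1.5+8.1+1.8 = 13.3
Ravel - Hale - Yarm - Brook: 1.9+9.7+1.8 = 13.4
Ravel - Arlen - Linby - Yarm - Brook: 3.7+0.6+2.6+1.8 = 8.7
Ravel - Arlen - Yarm - Brook: 3.7+4.7+1.8 = 10.2
The minimum is 8.7 mi via Ravel - Arlen - Linby - Yarm - Brook.

8.7 mi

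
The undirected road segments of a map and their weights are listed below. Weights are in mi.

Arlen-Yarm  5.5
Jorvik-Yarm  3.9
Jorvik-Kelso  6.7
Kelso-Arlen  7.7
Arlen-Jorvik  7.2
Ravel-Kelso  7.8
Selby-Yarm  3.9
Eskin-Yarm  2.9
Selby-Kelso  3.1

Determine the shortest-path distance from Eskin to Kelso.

Candidate routes:
Eskin–Yarm–Selby–Kelso: 2.9+3.9+3.1 = 9.9
Eskin–Yarm–Arlen–Kelso: 2.9+5.5+7.7 = 16.1
Eskin–Yarm–Jorvik–Kelso: 2.9+3.9+6.7 = 13.5
Cheapest is Eskin–Yarm–Selby–Kelso at 9.9 mi.

9.9 mi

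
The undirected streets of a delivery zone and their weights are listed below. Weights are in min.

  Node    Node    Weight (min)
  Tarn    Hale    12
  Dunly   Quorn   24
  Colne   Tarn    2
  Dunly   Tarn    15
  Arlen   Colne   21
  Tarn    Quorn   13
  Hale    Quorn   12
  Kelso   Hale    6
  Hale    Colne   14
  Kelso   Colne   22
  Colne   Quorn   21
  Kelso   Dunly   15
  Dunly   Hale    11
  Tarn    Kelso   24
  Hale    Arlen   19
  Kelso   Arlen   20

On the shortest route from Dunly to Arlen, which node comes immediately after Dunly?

Candidate routes:
Dunly - Hale - Kelso - Arlen: 11+6+20 = 37
Dunly - Hale - Arlen: 11+19 = 30
Dunly - Kelso - Arlen: 15+20 = 35
The minimum is 30 min via Dunly - Hale - Arlen.
So from Dunly the first move is to Hale.

Hale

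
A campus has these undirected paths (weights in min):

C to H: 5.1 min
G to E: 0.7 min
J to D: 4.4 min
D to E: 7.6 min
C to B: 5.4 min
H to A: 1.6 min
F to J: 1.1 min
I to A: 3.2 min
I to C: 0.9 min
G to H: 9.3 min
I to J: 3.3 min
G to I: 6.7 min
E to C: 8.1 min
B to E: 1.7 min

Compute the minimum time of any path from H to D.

Settle nodes by increasing distance from H:
H: 0
A: 1.6  (via H)
I: 4.8  (via A)
C: 5.1  (via H)
J: 8.1  (via I)
F: 9.2  (via J)
G: 9.3  (via H)
E: 10  (via G)
B: 10.5  (via C)
D: 12.5  (via J)
Shortest route: H → A → I → J → D = 12.5 min.

12.5 min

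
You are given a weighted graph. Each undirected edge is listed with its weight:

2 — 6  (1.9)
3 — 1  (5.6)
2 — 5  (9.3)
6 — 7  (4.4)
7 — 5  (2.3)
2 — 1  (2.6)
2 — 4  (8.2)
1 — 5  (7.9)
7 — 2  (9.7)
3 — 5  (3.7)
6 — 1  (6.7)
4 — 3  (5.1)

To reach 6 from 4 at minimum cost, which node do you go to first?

Compare a few routes:
4 → 2 → 6: 8.2+1.9 = 10.1
4 → 3 → 1 → 2 → 6: 5.1+5.6+2.6+1.9 = 15.2
4 → 3 → 1 → 6: 5.1+5.6+6.7 = 17.4
4 → 3 → 5 → 7 → 6: 5.1+3.7+2.3+4.4 = 15.5
Cheapest is 4 → 2 → 6 at 10.1.
So from 4 the first move is to 2.

2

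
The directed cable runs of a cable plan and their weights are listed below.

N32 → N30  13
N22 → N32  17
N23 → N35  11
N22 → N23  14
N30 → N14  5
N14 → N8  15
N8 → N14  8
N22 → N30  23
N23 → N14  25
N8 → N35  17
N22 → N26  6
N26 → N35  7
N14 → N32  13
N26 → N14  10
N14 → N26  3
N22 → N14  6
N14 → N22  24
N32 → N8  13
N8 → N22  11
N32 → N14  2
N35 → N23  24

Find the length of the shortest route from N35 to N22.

Running Dijkstra from N35:
N35: 0
N23: 24  (via N35)
N14: 49  (via N23)
N26: 52  (via N14)
N32: 62  (via N14)
N8: 64  (via N14)
N22: 73  (via N14)
Shortest route: N35–N23–N14–N22 = 73.

73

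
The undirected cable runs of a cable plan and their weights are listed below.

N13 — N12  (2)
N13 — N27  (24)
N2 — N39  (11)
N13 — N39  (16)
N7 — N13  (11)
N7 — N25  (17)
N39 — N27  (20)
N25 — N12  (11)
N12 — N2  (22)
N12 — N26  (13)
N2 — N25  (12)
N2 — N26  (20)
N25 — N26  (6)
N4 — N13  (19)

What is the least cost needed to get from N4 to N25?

32

Compare a few routes:
N4 - N13 - N12 - N26 - N25: 19+2+13+6 = 40
N4 - N13 - N12 - N25: 19+2+11 = 32
Cheapest is N4 - N13 - N12 - N25 at 32.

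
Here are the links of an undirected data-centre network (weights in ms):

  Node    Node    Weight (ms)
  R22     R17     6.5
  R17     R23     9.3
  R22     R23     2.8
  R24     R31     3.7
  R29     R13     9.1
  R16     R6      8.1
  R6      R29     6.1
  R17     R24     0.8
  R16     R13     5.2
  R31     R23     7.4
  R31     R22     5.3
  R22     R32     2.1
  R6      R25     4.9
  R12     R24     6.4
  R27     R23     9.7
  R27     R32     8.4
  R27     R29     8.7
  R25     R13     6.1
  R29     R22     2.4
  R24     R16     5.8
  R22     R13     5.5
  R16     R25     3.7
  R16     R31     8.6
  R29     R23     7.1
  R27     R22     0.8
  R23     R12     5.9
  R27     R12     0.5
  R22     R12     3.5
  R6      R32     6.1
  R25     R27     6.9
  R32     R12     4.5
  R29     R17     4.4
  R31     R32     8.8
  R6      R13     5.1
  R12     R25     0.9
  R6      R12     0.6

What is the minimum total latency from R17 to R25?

Candidate routes:
R17 → R24 → R12 → R25: 0.8+6.4+0.9 = 8.1
R17 → R22 → R27 → R12 → R25: 6.5+0.8+0.5+0.9 = 8.7
The minimum is 8.1 ms via R17 → R24 → R12 → R25.

8.1 ms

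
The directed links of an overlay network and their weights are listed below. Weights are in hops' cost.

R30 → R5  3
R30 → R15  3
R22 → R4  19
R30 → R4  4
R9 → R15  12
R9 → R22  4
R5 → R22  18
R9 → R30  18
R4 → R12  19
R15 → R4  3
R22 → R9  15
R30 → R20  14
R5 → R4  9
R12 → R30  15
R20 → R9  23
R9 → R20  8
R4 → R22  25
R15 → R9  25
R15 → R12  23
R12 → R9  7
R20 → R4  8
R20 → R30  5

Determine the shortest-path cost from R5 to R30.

43 hops' cost

Compare a few routes:
R5 → R4 → R12 → R9 → R20 → R30: 9+19+7+8+5 = 48
R5 → R22 → R9 → R30: 18+15+18 = 51
R5 → R4 → R12 → R30: 9+19+15 = 43
R5 → R22 → R9 → R20 → R30: 18+15+8+5 = 46
The minimum is 43 hops' cost via R5 → R4 → R12 → R30.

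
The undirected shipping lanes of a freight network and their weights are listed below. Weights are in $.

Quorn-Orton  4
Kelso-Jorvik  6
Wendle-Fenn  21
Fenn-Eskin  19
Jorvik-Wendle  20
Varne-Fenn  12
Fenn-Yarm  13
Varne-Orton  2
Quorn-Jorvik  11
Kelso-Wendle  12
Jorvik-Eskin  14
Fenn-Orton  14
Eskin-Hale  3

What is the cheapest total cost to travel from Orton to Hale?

$32

Shortest distances from Orton:
Orton: 0
Varne: 2  (via Orton)
Quorn: 4  (via Orton)
Fenn: 14  (via Orton)
Jorvik: 15  (via Quorn)
Kelso: 21  (via Jorvik)
Yarm: 27  (via Fenn)
Eskin: 29  (via Jorvik)
Hale: 32  (via Eskin)
Shortest route: Orton–Quorn–Jorvik–Eskin–Hale = $32.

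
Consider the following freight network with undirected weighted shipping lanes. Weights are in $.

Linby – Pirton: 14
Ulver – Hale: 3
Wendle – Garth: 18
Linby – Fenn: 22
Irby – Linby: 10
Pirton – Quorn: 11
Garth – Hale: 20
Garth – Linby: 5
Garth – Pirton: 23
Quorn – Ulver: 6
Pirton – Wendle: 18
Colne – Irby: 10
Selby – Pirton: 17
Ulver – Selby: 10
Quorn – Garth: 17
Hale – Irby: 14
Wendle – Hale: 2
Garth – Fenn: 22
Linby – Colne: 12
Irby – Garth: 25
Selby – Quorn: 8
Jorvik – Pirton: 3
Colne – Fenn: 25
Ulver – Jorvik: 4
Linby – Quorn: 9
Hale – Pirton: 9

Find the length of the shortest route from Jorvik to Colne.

$29

Enumerating some paths:
Jorvik–Ulver–Quorn–Linby–Colne: 4+6+9+12 = 31
Jorvik–Pirton–Linby–Colne: 3+14+12 = 29
Jorvik–Ulver–Hale–Irby–Colne: 4+3+14+10 = 31
Jorvik–Pirton–Quorn–Linby–Colne: 3+11+9+12 = 35
Cheapest is Jorvik–Pirton–Linby–Colne at $29.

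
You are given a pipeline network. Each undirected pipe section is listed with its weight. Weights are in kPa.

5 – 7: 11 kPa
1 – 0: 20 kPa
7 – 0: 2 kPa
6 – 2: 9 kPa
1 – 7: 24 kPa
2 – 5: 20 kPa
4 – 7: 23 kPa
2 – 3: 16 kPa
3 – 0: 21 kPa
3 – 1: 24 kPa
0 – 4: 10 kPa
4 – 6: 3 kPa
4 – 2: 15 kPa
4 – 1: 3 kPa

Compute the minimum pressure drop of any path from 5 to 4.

Enumerating some paths:
5 → 7 → 0 → 4: 11+2+10 = 23
5 → 2 → 6 → 4: 20+9+3 = 32
Cheapest is 5 → 7 → 0 → 4 at 23 kPa.

23 kPa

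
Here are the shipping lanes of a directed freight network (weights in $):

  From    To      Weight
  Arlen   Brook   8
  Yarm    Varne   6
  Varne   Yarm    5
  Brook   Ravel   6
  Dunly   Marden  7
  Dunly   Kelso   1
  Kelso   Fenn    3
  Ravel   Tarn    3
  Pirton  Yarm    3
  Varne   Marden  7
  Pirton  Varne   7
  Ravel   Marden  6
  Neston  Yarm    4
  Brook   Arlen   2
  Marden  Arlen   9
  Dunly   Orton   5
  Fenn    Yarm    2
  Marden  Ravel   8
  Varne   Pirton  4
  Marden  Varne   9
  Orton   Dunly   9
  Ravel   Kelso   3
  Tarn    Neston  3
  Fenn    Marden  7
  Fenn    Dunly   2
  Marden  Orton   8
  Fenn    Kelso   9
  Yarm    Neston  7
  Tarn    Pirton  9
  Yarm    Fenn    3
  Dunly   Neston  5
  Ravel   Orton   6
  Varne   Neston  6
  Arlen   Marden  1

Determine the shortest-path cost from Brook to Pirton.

$16

Candidate routes:
Brook–Arlen–Marden–Varne–Pirton: 2+1+9+4 = 16
Brook–Ravel–Tarn–Pirton: 6+3+9 = 18
Brook–Arlen–Marden–Ravel–Tarn–Pirton: 2+1+8+3+9 = 23
Brook–Ravel–Kelso–Fenn–Yarm–Varne–Pirton: 6+3+3+2+6+4 = 24
Cheapest is Brook–Arlen–Marden–Varne–Pirton at $16.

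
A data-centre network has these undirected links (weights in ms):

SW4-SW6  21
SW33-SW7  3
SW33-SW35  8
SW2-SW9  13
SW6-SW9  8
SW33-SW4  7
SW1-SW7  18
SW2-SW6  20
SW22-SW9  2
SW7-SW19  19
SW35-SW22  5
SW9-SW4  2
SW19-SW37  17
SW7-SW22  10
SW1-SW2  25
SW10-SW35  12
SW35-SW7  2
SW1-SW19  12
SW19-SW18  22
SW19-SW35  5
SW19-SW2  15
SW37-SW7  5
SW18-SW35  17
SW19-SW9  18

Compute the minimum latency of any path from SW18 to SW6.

32 ms

Enumerating some paths:
SW18 → SW35 → SW22 → SW9 → SW6: 17+5+2+8 = 32
SW18 → SW35 → SW7 → SW33 → SW4 → SW9 → SW6: 17+2+3+7+2+8 = 39
Cheapest is SW18 → SW35 → SW22 → SW9 → SW6 at 32 ms.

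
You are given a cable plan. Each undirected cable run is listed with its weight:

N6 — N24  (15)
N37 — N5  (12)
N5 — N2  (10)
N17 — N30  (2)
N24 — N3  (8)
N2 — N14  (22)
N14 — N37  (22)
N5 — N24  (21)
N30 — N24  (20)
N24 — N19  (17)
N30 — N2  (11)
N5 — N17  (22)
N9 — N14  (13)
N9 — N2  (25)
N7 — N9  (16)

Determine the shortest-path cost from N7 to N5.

Settle nodes by increasing distance from N7:
N7: 0
N9: 16  (via N7)
N14: 29  (via N9)
N2: 41  (via N9)
N37: 51  (via N14)
N5: 51  (via N2)
Shortest route: N7 → N9 → N2 → N5 = 51.

51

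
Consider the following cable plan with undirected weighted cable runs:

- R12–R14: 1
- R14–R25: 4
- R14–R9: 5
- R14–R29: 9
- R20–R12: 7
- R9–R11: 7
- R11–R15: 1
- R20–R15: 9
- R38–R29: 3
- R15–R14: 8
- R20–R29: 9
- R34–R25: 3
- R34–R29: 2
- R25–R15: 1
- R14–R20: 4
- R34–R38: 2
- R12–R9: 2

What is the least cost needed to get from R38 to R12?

10

Enumerating some paths:
R38–R29–R14–R12: 3+9+1 = 13
R38–R29–R34–R25–R14–R12: 3+2+3+4+1 = 13
R38–R34–R25–R14–R12: 2+3+4+1 = 10
Cheapest is R38–R34–R25–R14–R12 at 10.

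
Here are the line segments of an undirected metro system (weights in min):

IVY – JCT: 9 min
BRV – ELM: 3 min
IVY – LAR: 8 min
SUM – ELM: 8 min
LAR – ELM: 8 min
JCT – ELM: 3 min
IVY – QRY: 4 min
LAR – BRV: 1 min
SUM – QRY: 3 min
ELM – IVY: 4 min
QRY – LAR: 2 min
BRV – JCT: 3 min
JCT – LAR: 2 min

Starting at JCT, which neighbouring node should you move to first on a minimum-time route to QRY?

Enumerating some paths:
JCT - LAR - QRY: 2+2 = 4
JCT - BRV - LAR - QRY: 3+1+2 = 6
The minimum is 4 min via JCT - LAR - QRY.
So from JCT the first move is to LAR.

LAR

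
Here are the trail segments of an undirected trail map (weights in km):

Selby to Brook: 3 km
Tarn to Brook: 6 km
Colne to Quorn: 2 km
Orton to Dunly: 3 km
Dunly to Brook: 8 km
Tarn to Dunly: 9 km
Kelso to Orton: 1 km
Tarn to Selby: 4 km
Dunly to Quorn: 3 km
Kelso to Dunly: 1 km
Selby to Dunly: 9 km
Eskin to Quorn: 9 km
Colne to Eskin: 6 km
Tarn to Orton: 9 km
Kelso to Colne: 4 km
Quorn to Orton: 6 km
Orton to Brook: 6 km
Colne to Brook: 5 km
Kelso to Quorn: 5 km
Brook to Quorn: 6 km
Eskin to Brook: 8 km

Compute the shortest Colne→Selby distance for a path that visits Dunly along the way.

14 km

Shortest Colne→Dunly: Colne → Quorn → Dunly = 5
Shortest Dunly→Selby: Dunly → Selby = 9
Total via Dunly: 5 + 9 = 14 km.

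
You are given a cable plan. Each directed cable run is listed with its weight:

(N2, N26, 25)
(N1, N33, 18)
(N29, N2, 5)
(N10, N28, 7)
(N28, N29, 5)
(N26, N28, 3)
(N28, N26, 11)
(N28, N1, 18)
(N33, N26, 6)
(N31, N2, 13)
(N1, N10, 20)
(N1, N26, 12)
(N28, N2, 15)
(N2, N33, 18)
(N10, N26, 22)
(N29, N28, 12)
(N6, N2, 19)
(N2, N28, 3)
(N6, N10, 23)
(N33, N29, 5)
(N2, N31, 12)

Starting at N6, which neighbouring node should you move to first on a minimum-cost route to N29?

Compare a few routes:
N6 → N10 → N28 → N29: 23+7+5 = 35
N6 → N2 → N33 → N29: 19+18+5 = 42
N6 → N2 → N28 → N29: 19+3+5 = 27
The minimum is 27 via N6 → N2 → N28 → N29.
So from N6 the first move is to N2.

N2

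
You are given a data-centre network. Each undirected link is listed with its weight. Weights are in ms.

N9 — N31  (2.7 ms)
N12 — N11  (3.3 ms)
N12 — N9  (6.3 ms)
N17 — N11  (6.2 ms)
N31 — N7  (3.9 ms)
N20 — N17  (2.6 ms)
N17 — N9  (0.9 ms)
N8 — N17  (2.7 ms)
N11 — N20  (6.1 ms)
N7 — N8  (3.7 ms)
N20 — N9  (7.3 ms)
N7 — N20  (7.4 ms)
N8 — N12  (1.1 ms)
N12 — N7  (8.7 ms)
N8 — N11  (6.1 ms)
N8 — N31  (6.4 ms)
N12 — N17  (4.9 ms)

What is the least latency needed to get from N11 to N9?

Running Dijkstra from N11:
N11: 0
N12: 3.3  (via N11)
N8: 4.4  (via N12)
N20: 6.1  (via N11)
N17: 6.2  (via N11)
N9: 7.1  (via N17)
Shortest route: N11–N17–N9 = 7.1 ms.

7.1 ms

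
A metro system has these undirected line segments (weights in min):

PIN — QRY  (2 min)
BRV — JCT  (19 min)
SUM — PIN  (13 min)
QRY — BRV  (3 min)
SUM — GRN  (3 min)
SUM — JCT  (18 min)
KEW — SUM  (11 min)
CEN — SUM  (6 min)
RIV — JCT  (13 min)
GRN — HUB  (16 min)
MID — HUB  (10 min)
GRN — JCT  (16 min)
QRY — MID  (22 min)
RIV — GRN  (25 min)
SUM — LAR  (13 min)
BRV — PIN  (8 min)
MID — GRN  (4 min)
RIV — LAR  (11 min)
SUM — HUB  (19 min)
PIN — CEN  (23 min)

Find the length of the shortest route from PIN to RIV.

Settle nodes by increasing distance from PIN:
PIN: 0
QRY: 2  (via PIN)
BRV: 5  (via QRY)
SUM: 13  (via PIN)
GRN: 16  (via SUM)
CEN: 19  (via SUM)
MID: 20  (via GRN)
JCT: 24  (via BRV)
KEW: 24  (via SUM)
LAR: 26  (via SUM)
HUB: 30  (via MID)
RIV: 37  (via JCT)
Shortest route: PIN–QRY–BRV–JCT–RIV = 37 min.

37 min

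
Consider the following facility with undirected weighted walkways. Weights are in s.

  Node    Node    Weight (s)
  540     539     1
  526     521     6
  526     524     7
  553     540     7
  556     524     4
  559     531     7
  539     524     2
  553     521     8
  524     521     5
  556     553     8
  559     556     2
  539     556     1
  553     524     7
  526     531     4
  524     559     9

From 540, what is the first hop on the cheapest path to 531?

539

Enumerating some paths:
540 → 539 → 524 → 556 → 559 → 531: 1+2+4+2+7 = 16
540 → 539 → 556 → 559 → 531: 1+1+2+7 = 11
540 → 539 → 524 → 526 → 531: 1+2+7+4 = 14
The minimum is 11 s via 540 → 539 → 556 → 559 → 531.
So from 540 the first move is to 539.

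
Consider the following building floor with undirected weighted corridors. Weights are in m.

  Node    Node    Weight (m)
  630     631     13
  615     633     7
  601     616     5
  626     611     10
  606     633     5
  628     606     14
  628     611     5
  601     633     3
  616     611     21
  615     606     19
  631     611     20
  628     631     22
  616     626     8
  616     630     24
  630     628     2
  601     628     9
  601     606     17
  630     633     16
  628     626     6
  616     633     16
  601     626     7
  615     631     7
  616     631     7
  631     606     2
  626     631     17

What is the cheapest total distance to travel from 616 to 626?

8 m

Candidate routes:
616–601–626: 5+7 = 12
616–601–628–626: 5+9+6 = 20
616–626: 8 = 8
Cheapest is 616–626 at 8 m.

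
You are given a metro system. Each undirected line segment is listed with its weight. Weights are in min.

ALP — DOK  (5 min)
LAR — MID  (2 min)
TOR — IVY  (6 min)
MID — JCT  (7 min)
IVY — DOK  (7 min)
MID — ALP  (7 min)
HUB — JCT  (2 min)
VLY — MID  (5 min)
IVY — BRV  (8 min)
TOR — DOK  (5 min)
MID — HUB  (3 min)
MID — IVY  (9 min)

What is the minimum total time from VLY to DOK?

17 min

Candidate routes:
VLY–MID–ALP–DOK: 5+7+5 = 17
VLY–MID–IVY–DOK: 5+9+7 = 21
The minimum is 17 min via VLY–MID–ALP–DOK.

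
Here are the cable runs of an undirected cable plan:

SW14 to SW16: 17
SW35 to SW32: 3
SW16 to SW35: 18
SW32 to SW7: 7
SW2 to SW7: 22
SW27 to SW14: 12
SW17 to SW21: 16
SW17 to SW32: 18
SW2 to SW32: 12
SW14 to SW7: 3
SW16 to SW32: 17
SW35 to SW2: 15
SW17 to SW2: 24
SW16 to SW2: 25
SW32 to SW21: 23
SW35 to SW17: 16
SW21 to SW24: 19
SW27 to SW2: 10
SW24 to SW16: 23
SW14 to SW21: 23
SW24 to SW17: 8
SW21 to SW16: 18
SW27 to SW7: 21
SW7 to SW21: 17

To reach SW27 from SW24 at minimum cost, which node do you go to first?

Compare a few routes:
SW24 - SW17 - SW32 - SW7 - SW14 - SW27: 8+18+7+3+12 = 48
SW24 - SW17 - SW2 - SW27: 8+24+10 = 42
SW24 - SW17 - SW32 - SW2 - SW27: 8+18+12+10 = 48
Cheapest is SW24 - SW17 - SW2 - SW27 at 42.
So from SW24 the first move is to SW17.

SW17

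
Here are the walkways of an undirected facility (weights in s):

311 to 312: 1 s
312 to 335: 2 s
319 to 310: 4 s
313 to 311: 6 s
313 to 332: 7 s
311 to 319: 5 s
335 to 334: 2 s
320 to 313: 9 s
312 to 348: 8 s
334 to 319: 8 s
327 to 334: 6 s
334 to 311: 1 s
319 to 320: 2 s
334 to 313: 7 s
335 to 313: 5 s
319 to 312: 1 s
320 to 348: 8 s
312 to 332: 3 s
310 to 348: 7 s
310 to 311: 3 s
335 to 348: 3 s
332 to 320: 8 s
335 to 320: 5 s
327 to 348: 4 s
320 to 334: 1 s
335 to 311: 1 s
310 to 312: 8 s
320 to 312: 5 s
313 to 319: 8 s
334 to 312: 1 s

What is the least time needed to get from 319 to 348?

6 s

Settle nodes by increasing distance from 319:
319: 0
312: 1  (via 319)
334: 2  (via 312)
320: 2  (via 319)
311: 2  (via 312)
335: 3  (via 312)
310: 4  (via 319)
332: 4  (via 312)
348: 6  (via 335)
Shortest route: 319–312–335–348 = 6 s.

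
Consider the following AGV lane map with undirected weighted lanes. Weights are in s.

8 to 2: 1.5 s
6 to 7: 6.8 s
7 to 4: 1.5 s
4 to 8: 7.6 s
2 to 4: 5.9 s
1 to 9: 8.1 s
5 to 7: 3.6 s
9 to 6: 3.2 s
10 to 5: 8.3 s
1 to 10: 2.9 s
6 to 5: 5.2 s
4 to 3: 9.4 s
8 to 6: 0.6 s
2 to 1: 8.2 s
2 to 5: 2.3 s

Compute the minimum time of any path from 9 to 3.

20.6 s

Enumerating some paths:
9 → 6 → 8 → 4 → 3: 3.2+0.6+7.6+9.4 = 20.8
9 → 6 → 8 → 2 → 5 → 7 → 4 → 3: 3.2+0.6+1.5+2.3+3.6+1.5+9.4 = 22.1
9 → 6 → 8 → 2 → 4 → 3: 3.2+0.6+1.5+5.9+9.4 = 20.6
9 → 6 → 7 → 4 → 3: 3.2+6.8+1.5+9.4 = 20.9
Cheapest is 9 → 6 → 8 → 2 → 4 → 3 at 20.6 s.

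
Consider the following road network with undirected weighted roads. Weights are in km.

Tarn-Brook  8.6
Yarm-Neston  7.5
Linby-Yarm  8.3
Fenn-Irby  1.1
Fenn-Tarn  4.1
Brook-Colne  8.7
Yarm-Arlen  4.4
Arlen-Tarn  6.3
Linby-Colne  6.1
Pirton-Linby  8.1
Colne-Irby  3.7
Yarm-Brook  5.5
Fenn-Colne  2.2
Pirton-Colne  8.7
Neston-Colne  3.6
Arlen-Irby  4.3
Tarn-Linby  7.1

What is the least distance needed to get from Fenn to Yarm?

9.8 km

Settle nodes by increasing distance from Fenn:
Fenn: 0
Irby: 1.1  (via Fenn)
Colne: 2.2  (via Fenn)
Tarn: 4.1  (via Fenn)
Arlen: 5.4  (via Irby)
Neston: 5.8  (via Colne)
Linby: 8.3  (via Colne)
Yarm: 9.8  (via Arlen)
Shortest route: Fenn–Irby–Arlen–Yarm = 9.8 km.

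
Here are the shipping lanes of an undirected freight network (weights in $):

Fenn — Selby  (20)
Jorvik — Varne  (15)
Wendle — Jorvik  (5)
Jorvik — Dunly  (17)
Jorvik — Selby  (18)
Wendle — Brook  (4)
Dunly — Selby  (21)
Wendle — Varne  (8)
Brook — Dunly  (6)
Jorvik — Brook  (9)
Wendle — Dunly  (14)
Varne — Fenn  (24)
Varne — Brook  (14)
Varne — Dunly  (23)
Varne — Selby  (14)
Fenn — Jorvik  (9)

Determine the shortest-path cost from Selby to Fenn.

Candidate routes:
Selby - Jorvik - Fenn: 18+9 = 27
Selby - Fenn: 20 = 20
Cheapest is Selby - Fenn at $20.

$20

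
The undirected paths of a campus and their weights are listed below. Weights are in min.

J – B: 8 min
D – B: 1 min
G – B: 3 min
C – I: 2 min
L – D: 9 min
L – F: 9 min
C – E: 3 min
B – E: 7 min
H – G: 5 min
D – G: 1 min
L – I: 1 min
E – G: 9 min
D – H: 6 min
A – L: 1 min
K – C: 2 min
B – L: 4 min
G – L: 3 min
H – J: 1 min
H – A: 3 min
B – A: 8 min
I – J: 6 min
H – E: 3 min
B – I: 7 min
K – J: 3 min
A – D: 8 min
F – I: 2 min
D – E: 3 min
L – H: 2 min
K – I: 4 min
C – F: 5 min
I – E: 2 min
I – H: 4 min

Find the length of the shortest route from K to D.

8 min

Enumerating some paths:
K–C–I–L–G–D: 2+2+1+3+1 = 9
K–C–E–D: 2+3+3 = 8
K–C–I–E–D: 2+2+2+3 = 9
The minimum is 8 min via K–C–E–D.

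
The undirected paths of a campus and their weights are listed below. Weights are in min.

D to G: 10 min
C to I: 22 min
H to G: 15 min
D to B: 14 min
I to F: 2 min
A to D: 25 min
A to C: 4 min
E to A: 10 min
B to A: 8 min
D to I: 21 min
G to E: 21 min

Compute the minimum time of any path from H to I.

Enumerating some paths:
H–G–D–A–C–I: 15+10+25+4+22 = 76
H–G–E–A–C–I: 15+21+10+4+22 = 72
H–G–D–B–A–C–I: 15+10+14+8+4+22 = 73
H–G–D–I: 15+10+21 = 46
Cheapest is H–G–D–I at 46 min.

46 min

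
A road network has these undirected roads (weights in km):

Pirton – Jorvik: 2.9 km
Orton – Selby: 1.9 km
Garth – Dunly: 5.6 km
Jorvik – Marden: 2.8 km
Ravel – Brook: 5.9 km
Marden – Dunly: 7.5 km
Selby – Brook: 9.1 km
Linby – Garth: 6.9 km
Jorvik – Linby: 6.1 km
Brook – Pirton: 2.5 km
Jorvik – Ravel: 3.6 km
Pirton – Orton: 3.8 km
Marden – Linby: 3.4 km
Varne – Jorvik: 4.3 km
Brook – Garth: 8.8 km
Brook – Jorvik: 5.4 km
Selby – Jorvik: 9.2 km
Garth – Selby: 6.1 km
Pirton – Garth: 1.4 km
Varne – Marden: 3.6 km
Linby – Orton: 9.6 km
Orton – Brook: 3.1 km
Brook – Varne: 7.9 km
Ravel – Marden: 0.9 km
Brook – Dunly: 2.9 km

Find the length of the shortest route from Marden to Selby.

11.4 km

Settle nodes by increasing distance from Marden:
Marden: 0
Ravel: 0.9  (via Marden)
Jorvik: 2.8  (via Marden)
Linby: 3.4  (via Marden)
Varne: 3.6  (via Marden)
Pirton: 5.7  (via Jorvik)
Brook: 6.8  (via Ravel)
Garth: 7.1  (via Pirton)
Dunly: 7.5  (via Marden)
Orton: 9.5  (via Pirton)
Selby: 11.4  (via Orton)
Shortest route: Marden–Jorvik–Pirton–Orton–Selby = 11.4 km.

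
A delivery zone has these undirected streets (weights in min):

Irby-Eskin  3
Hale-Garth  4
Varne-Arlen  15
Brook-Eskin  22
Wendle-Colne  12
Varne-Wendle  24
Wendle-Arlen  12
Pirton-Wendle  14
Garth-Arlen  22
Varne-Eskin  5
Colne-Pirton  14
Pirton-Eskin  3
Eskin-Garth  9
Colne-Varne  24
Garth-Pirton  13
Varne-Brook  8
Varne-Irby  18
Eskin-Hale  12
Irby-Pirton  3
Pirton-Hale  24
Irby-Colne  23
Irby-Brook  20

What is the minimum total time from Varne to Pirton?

Settle nodes by increasing distance from Varne:
Varne: 0
Eskin: 5  (via Varne)
Pirton: 8  (via Eskin)
Shortest route: Varne → Eskin → Pirton = 8 min.

8 min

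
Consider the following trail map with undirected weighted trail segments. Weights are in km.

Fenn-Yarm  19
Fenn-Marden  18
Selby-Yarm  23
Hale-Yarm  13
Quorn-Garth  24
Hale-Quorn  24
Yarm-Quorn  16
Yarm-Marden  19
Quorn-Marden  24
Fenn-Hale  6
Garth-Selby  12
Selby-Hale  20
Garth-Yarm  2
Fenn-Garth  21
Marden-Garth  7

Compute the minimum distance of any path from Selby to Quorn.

Settle nodes by increasing distance from Selby:
Selby: 0
Garth: 12  (via Selby)
Yarm: 14  (via Garth)
Marden: 19  (via Garth)
Hale: 20  (via Selby)
Fenn: 26  (via Hale)
Quorn: 30  (via Yarm)
Shortest route: Selby–Garth–Yarm–Quorn = 30 km.

30 km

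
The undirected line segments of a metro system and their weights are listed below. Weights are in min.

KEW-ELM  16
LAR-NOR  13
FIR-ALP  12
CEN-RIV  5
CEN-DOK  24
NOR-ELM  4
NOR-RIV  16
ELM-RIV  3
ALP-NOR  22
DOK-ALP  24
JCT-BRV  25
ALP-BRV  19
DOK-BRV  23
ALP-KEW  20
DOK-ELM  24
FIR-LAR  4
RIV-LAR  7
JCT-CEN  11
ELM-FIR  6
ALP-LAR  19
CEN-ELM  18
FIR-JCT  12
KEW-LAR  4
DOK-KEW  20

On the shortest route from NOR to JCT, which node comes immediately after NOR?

Enumerating some paths:
NOR → ELM → FIR → JCT: 4+6+12 = 22
NOR → ELM → RIV → CEN → JCT: 4+3+5+11 = 23
NOR → LAR → FIR → JCT: 13+4+12 = 29
The minimum is 22 min via NOR → ELM → FIR → JCT.
So from NOR the first move is to ELM.

ELM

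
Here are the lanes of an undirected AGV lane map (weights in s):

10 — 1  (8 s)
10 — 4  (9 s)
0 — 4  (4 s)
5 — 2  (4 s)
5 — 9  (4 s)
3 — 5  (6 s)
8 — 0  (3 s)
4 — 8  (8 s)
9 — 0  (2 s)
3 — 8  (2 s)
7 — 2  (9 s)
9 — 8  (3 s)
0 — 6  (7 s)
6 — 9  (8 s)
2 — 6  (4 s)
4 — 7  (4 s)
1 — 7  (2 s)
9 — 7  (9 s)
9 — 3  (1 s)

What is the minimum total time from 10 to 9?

Settle nodes by increasing distance from 10:
10: 0
1: 8  (via 10)
4: 9  (via 10)
7: 10  (via 1)
0: 13  (via 4)
9: 15  (via 0)
Shortest route: 10–4–0–9 = 15 s.

15 s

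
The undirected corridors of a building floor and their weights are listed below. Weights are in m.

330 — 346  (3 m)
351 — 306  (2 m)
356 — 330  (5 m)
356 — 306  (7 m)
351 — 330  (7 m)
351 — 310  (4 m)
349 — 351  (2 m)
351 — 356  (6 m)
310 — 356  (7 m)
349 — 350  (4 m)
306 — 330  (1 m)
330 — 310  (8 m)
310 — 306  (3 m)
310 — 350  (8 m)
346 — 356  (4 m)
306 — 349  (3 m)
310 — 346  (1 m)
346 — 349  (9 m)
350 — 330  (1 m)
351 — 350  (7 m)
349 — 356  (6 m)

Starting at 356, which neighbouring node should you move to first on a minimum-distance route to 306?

Candidate routes:
356 → 330 → 306: 5+1 = 6
356 → 351 → 306: 6+2 = 8
356 → 306: 7 = 7
Cheapest is 356 → 330 → 306 at 6 m.
So from 356 the first move is to 330.

330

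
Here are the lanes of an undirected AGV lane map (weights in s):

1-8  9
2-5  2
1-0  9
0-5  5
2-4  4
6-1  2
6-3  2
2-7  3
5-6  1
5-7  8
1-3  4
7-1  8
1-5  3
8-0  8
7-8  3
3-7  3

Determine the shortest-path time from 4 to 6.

Shortest distances from 4:
4: 0
2: 4  (via 4)
5: 6  (via 2)
6: 7  (via 5)
Shortest route: 4 → 2 → 5 → 6 = 7 s.

7 s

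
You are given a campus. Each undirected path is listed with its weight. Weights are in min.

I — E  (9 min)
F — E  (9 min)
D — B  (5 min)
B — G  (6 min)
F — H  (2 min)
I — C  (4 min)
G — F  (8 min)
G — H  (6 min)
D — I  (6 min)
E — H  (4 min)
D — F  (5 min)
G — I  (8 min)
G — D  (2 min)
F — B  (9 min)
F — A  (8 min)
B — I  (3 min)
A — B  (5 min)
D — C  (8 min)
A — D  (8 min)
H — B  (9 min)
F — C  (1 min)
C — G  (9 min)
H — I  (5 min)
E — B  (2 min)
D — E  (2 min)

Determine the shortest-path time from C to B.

7 min

Shortest distances from C:
C: 0
F: 1  (via C)
H: 3  (via F)
I: 4  (via C)
D: 6  (via F)
B: 7  (via I)
Shortest route: C–I–B = 7 min.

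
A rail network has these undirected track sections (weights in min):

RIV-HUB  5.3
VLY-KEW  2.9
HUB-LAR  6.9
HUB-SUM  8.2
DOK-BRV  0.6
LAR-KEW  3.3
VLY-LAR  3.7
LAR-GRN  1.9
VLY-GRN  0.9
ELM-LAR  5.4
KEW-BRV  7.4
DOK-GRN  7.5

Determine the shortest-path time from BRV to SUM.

25.1 min

Compare a few routes:
BRV - DOK - GRN - LAR - HUB - SUM: 0.6+7.5+1.9+6.9+8.2 = 25.1
BRV - KEW - LAR - HUB - SUM: 7.4+3.3+6.9+8.2 = 25.8
The minimum is 25.1 min via BRV - DOK - GRN - LAR - HUB - SUM.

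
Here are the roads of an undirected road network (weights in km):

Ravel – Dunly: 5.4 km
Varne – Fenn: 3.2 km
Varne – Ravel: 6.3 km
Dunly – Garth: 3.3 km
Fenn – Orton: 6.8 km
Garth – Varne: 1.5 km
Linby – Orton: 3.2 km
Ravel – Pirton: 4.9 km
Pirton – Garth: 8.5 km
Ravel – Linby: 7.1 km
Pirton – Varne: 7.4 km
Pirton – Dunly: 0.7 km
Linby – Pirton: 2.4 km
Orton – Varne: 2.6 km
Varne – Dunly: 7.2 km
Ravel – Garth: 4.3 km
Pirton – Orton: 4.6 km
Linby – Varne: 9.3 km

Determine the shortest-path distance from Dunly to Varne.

Settle nodes by increasing distance from Dunly:
Dunly: 0
Pirton: 0.7  (via Dunly)
Linby: 3.1  (via Pirton)
Garth: 3.3  (via Dunly)
Varne: 4.8  (via Garth)
Shortest route: Dunly–Garth–Varne = 4.8 km.

4.8 km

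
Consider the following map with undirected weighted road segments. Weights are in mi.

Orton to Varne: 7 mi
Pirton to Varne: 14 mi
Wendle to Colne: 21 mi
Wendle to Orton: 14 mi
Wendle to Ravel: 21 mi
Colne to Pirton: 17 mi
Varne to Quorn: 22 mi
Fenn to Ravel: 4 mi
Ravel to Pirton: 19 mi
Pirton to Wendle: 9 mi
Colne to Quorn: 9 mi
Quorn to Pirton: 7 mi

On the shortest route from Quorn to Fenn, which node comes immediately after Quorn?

Pirton

Candidate routes:
Quorn - Pirton - Ravel - Fenn: 7+19+4 = 30
Quorn - Pirton - Wendle - Ravel - Fenn: 7+9+21+4 = 41
The minimum is 30 mi via Quorn - Pirton - Ravel - Fenn.
So from Quorn the first move is to Pirton.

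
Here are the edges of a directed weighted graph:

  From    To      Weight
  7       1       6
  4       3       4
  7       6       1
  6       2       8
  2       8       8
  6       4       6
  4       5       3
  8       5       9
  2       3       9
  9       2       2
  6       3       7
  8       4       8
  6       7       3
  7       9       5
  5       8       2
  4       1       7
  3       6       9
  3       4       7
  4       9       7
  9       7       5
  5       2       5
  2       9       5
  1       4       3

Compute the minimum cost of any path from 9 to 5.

Running Dijkstra from 9:
9: 0
2: 2  (via 9)
7: 5  (via 9)
6: 6  (via 7)
8: 10  (via 2)
1: 11  (via 7)
3: 11  (via 2)
4: 12  (via 6)
5: 15  (via 4)
Shortest route: 9 → 7 → 6 → 4 → 5 = 15.

15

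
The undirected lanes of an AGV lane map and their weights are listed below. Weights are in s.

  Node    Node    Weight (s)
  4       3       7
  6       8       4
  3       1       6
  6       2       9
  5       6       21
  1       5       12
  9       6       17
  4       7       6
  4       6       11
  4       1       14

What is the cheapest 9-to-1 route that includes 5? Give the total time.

Shortest 9→5: 9–6–5 = 38
Shortest 5→1: 5–1 = 12
Total via 5: 38 + 12 = 50 s.

50 s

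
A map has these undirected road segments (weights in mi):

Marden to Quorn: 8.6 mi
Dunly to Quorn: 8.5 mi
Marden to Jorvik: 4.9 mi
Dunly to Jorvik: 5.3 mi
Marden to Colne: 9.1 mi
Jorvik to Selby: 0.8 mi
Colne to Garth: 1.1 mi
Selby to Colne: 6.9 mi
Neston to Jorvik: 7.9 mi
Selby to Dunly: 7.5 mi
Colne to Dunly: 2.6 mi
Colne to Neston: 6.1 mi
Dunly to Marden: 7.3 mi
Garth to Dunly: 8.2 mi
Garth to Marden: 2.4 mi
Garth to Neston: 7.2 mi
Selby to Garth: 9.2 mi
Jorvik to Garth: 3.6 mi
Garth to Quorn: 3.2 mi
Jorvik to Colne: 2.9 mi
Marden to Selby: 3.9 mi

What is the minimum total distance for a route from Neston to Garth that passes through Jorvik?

11.5 mi

Shortest Neston→Jorvik: Neston–Jorvik = 7.9
Shortest Jorvik→Garth: Jorvik–Garth = 3.6
Total via Jorvik: 7.9 + 3.6 = 11.5 mi.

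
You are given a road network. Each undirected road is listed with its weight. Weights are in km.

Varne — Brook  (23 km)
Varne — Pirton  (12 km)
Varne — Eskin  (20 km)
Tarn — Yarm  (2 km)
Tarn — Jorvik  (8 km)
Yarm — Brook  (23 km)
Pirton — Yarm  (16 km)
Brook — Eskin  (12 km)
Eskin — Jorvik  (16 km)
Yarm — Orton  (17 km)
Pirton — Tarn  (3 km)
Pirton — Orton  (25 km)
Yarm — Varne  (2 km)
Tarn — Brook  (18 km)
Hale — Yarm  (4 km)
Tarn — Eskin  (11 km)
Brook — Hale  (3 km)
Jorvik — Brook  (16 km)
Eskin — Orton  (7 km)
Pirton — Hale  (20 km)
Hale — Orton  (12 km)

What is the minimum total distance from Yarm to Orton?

16 km

Enumerating some paths:
Yarm → Hale → Orton: 4+12 = 16
Yarm → Orton: 17 = 17
The minimum is 16 km via Yarm → Hale → Orton.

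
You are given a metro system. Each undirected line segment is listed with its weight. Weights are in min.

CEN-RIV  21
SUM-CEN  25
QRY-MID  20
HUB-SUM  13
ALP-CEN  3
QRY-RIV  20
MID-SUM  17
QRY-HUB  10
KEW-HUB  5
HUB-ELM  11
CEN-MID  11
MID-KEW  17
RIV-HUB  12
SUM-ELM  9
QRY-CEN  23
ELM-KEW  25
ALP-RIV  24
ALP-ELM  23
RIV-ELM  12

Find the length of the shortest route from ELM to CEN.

26 min

Enumerating some paths:
ELM–ALP–CEN: 23+3 = 26
ELM–SUM–CEN: 9+25 = 34
ELM–SUM–MID–CEN: 9+17+11 = 37
ELM–RIV–CEN: 12+21 = 33
The minimum is 26 min via ELM–ALP–CEN.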